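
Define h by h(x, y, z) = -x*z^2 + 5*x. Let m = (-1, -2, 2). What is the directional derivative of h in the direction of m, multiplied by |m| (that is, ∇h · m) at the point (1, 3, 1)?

∂h/∂x = -z^2 + 5
∂h/∂y = 0
∂h/∂z = -2*x*z
∇h at (1, 3, 1) = (4, 0, -2)
∇h · m = (4)(-1) + (0)(-2) + (-2)(2) = -8

-8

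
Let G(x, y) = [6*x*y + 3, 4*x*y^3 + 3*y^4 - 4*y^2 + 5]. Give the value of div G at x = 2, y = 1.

∂G₁/∂x = 6*y
∂G₂/∂y = 12*x*y^2 + 12*y^3 - 8*y
∇·G = 12*x*y^2 + 12*y^3 - 2*y
At (2, 1): 34.

34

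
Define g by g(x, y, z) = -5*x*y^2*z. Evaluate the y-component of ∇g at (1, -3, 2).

60

(∇g)_2 = ∂g/∂y = -10*x*y*z
At (1, -3, 2): 60.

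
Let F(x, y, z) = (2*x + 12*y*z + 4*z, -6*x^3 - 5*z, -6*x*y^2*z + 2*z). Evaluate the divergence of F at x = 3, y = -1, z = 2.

∂F₁/∂x = 2
∂F₂/∂y = 0
∂F₃/∂z = -6*x*y^2 + 2
∇·F = -6*x*y^2 + 4
At (3, -1, 2): -14.

-14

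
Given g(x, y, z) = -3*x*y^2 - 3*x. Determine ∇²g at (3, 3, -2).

∂²g/∂x² = 0
∂²g/∂y² = -6*x
∂²g/∂z² = 0
∇²g = -6*x
At (3, 3, -2): -18.

-18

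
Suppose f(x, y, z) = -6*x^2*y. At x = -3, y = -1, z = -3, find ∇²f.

∂²f/∂x² = -12*y
∂²f/∂y² = 0
∂²f/∂z² = 0
∇²f = -12*y
At (-3, -1, -3): 12.

12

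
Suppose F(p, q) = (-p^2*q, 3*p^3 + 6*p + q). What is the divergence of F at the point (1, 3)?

∂F₁/∂p = -2*p*q
∂F₂/∂q = 1
∇·F = -2*p*q + 1
At (1, 3): -5.

-5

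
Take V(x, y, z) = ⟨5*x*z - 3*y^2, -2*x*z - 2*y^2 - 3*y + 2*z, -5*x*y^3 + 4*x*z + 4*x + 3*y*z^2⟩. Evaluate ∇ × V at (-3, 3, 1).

(∇×V)₁ = ∂V₃/∂y − ∂V₂/∂z = -15*x*y^2 + 2*x + 3*z^2 - 2
(∇×V)₂ = ∂V₁/∂z − ∂V₃/∂x = 5*x + 5*y^3 - 4*z - 4
(∇×V)₃ = ∂V₂/∂x − ∂V₁/∂y = 6*y - 2*z
∇×V = (-15*x*y^2 + 2*x + 3*z^2 - 2, 5*x + 5*y^3 - 4*z - 4, 6*y - 2*z)
At (-3, 3, 1): (400, 112, 16).

(400, 112, 16)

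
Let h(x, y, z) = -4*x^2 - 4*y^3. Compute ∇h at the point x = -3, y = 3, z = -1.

∂h/∂x = -8*x
∂h/∂y = -12*y^2
∂h/∂z = 0
∇h = (-8*x, -12*y^2, 0)
At (-3, 3, -1): (24, -108, 0).

(24, -108, 0)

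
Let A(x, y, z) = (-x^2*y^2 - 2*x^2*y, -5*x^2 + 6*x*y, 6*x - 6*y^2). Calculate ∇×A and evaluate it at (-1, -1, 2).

(∇×A)₁ = ∂A₃/∂y − ∂A₂/∂z = -12*y
(∇×A)₂ = ∂A₁/∂z − ∂A₃/∂x = -6
(∇×A)₃ = ∂A₂/∂x − ∂A₁/∂y = 2*x^2*y + 2*x^2 - 10*x + 6*y
∇×A = (-12*y, -6, 2*x^2*y + 2*x^2 - 10*x + 6*y)
At (-1, -1, 2): (12, -6, 4).

(12, -6, 4)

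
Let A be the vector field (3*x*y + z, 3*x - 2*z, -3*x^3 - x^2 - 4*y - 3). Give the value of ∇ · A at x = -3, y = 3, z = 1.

9

∂A₁/∂x = 3*y
∂A₂/∂y = 0
∂A₃/∂z = 0
∇·A = 3*y
At (-3, 3, 1): 9.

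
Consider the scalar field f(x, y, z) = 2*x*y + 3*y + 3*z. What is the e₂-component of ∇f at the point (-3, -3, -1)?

-3

(∇f)_2 = ∂f/∂y = 2*x + 3
At (-3, -3, -1): -3.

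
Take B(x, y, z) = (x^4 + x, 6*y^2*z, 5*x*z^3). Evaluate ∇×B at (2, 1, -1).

(-6, 5, 0)

(∇×B)₁ = ∂B₃/∂y − ∂B₂/∂z = -6*y^2
(∇×B)₂ = ∂B₁/∂z − ∂B₃/∂x = -5*z^3
(∇×B)₃ = ∂B₂/∂x − ∂B₁/∂y = 0
∇×B = (-6*y^2, -5*z^3, 0)
At (2, 1, -1): (-6, 5, 0).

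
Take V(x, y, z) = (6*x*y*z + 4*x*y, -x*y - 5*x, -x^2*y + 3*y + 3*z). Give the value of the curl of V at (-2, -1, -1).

(-1, 16, -8)

(∇×V)₁ = ∂V₃/∂y − ∂V₂/∂z = -x^2 + 3
(∇×V)₂ = ∂V₁/∂z − ∂V₃/∂x = 8*x*y
(∇×V)₃ = ∂V₂/∂x − ∂V₁/∂y = -6*x*z - 4*x - y - 5
∇×V = (-x^2 + 3, 8*x*y, -6*x*z - 4*x - y - 5)
At (-2, -1, -1): (-1, 16, -8).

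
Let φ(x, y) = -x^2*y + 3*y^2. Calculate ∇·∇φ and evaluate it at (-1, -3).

∂²φ/∂x² = -2*y
∂²φ/∂y² = 6
∇²φ = -2*y + 6
At (-1, -3): 12.

12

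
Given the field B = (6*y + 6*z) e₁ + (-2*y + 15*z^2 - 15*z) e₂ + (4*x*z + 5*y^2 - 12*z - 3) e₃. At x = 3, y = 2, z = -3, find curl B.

(∇×B)₁ = ∂B₃/∂y − ∂B₂/∂z = 10*y - 30*z + 15
(∇×B)₂ = ∂B₁/∂z − ∂B₃/∂x = -4*z + 6
(∇×B)₃ = ∂B₂/∂x − ∂B₁/∂y = -6
∇×B = (10*y - 30*z + 15, -4*z + 6, -6)
At (3, 2, -3): (125, 18, -6).

(125, 18, -6)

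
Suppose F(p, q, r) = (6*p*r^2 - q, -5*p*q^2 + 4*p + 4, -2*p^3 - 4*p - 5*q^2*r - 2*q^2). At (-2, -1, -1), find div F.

∂F₁/∂p = 6*r^2
∂F₂/∂q = -10*p*q
∂F₃/∂r = -5*q^2
∇·F = -10*p*q - 5*q^2 + 6*r^2
At (-2, -1, -1): -19.

-19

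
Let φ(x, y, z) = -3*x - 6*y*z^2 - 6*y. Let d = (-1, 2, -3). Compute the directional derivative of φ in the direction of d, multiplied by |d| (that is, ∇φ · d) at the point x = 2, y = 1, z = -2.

-129

∂φ/∂x = -3
∂φ/∂y = -6*z^2 - 6
∂φ/∂z = -12*y*z
∇φ at (2, 1, -2) = (-3, -30, 24)
∇φ · d = (-3)(-1) + (-30)(2) + (24)(-3) = -129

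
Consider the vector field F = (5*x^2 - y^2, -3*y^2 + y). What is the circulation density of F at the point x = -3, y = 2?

∂F₂/∂x = 0
∂F₁/∂y = -2*y
Scalar curl = 2*y
At (-3, 2): 4.

4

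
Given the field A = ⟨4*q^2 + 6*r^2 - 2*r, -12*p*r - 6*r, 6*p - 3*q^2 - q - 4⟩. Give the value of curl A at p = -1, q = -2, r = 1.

(∇×A)₁ = ∂A₃/∂q − ∂A₂/∂r = 12*p - 6*q + 5
(∇×A)₂ = ∂A₁/∂r − ∂A₃/∂p = 12*r - 8
(∇×A)₃ = ∂A₂/∂p − ∂A₁/∂q = -8*q - 12*r
∇×A = (12*p - 6*q + 5, 12*r - 8, -8*q - 12*r)
At (-1, -2, 1): (5, 4, 4).

(5, 4, 4)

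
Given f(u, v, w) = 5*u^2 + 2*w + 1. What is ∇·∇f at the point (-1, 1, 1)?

∂²f/∂u² = 10
∂²f/∂v² = 0
∂²f/∂w² = 0
∇²f = 10
At (-1, 1, 1): 10.

10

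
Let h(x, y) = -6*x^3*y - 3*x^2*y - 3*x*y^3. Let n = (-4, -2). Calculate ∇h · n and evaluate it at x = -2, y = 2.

∂h/∂x = -18*x^2*y - 6*x*y - 3*y^3
∂h/∂y = -6*x^3 - 3*x^2 - 9*x*y^2
∇h at (-2, 2) = (-144, 108)
∇h · n = (-144)(-4) + (108)(-2) = 360

360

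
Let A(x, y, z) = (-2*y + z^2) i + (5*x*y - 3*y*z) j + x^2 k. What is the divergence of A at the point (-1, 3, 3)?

-14

∂A₁/∂x = 0
∂A₂/∂y = 5*x - 3*z
∂A₃/∂z = 0
∇·A = 5*x - 3*z
At (-1, 3, 3): -14.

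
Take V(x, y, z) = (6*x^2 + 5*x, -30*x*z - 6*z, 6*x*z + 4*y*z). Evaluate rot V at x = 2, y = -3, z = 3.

(∇×V)₁ = ∂V₃/∂y − ∂V₂/∂z = 30*x + 4*z + 6
(∇×V)₂ = ∂V₁/∂z − ∂V₃/∂x = -6*z
(∇×V)₃ = ∂V₂/∂x − ∂V₁/∂y = -30*z
∇×V = (30*x + 4*z + 6, -6*z, -30*z)
At (2, -3, 3): (78, -18, -90).

(78, -18, -90)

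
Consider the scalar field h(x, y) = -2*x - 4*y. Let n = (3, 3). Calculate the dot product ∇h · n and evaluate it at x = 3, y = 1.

-18

∂h/∂x = -2
∂h/∂y = -4
∇h at (3, 1) = (-2, -4)
∇h · n = (-2)(3) + (-4)(3) = -18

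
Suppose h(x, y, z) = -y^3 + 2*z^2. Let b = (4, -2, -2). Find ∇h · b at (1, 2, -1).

32

∂h/∂x = 0
∂h/∂y = -3*y^2
∂h/∂z = 4*z
∇h at (1, 2, -1) = (0, -12, -4)
∇h · b = (0)(4) + (-12)(-2) + (-4)(-2) = 32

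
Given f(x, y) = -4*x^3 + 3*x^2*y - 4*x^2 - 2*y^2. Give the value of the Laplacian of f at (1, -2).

∂²f/∂x² = 2*(-12*x + 3*y - 4)
∂²f/∂y² = -4
∇²f = -24*x + 6*y - 12
At (1, -2): -48.

-48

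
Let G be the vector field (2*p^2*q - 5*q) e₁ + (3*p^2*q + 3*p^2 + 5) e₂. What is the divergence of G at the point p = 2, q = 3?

36

∂G₁/∂p = 4*p*q
∂G₂/∂q = 3*p^2
∇·G = 3*p^2 + 4*p*q
At (2, 3): 36.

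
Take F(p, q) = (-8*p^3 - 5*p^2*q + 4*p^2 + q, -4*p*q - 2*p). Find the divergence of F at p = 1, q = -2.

0

∂F₁/∂p = -24*p^2 - 10*p*q + 8*p
∂F₂/∂q = -4*p
∇·F = -24*p^2 - 10*p*q + 4*p
At (1, -2): 0.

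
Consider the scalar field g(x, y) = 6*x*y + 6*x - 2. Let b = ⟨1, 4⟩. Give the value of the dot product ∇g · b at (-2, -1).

-48

∂g/∂x = 6*y + 6
∂g/∂y = 6*x
∇g at (-2, -1) = (0, -12)
∇g · b = (0)(1) + (-12)(4) = -48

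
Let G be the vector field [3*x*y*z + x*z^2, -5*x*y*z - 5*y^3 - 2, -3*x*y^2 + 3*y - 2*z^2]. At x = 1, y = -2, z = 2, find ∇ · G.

-86

∂G₁/∂x = 3*y*z + z^2
∂G₂/∂y = -5*x*z - 15*y^2
∂G₃/∂z = -4*z
∇·G = -5*x*z - 15*y^2 + 3*y*z + z^2 - 4*z
At (1, -2, 2): -86.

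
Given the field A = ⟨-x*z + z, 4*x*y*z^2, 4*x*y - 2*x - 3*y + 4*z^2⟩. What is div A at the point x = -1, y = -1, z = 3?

∂A₁/∂x = -z
∂A₂/∂y = 4*x*z^2
∂A₃/∂z = 8*z
∇·A = 4*x*z^2 + 7*z
At (-1, -1, 3): -15.

-15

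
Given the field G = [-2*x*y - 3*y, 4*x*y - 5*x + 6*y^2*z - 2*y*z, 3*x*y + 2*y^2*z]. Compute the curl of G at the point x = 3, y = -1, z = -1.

(∇×G)₁ = ∂G₃/∂y − ∂G₂/∂z = 3*x - 6*y^2 + 4*y*z + 2*y
(∇×G)₂ = ∂G₁/∂z − ∂G₃/∂x = -3*y
(∇×G)₃ = ∂G₂/∂x − ∂G₁/∂y = 2*x + 4*y - 2
∇×G = (3*x - 6*y^2 + 4*y*z + 2*y, -3*y, 2*x + 4*y - 2)
At (3, -1, -1): (5, 3, 0).

(5, 3, 0)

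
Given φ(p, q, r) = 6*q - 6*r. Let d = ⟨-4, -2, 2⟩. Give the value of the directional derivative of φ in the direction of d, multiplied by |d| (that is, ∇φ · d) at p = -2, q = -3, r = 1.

-24

∂φ/∂p = 0
∂φ/∂q = 6
∂φ/∂r = -6
∇φ at (-2, -3, 1) = (0, 6, -6)
∇φ · d = (0)(-4) + (6)(-2) + (-6)(2) = -24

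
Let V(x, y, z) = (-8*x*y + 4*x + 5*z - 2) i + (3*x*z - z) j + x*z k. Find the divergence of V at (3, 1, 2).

-1

∂V₁/∂x = -8*y + 4
∂V₂/∂y = 0
∂V₃/∂z = x
∇·V = x - 8*y + 4
At (3, 1, 2): -1.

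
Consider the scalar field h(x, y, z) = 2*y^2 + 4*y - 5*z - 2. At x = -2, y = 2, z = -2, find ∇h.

(0, 12, -5)

∂h/∂x = 0
∂h/∂y = 4*y + 4
∂h/∂z = -5
∇h = (0, 4*y + 4, -5)
At (-2, 2, -2): (0, 12, -5).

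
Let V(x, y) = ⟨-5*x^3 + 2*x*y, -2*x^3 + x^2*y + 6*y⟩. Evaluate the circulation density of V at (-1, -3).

∂V₂/∂x = -6*x^2 + 2*x*y
∂V₁/∂y = 2*x
Scalar curl = -6*x^2 + 2*x*y - 2*x
At (-1, -3): 2.

2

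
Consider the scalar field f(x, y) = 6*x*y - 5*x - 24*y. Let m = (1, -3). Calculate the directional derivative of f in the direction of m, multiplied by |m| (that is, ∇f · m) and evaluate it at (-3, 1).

127

∂f/∂x = 6*y - 5
∂f/∂y = 6*x - 24
∇f at (-3, 1) = (1, -42)
∇f · m = (1)(1) + (-42)(-3) = 127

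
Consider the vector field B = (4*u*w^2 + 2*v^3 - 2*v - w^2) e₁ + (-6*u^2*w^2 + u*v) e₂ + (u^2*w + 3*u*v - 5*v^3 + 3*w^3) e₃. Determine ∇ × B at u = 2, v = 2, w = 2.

(∇×B)₁ = ∂B₃/∂v − ∂B₂/∂w = 12*u^2*w + 3*u - 15*v^2
(∇×B)₂ = ∂B₁/∂w − ∂B₃/∂u = 6*u*w - 3*v - 2*w
(∇×B)₃ = ∂B₂/∂u − ∂B₁/∂v = -12*u*w^2 - 6*v^2 + v + 2
∇×B = (12*u^2*w + 3*u - 15*v^2, 6*u*w - 3*v - 2*w, -12*u*w^2 - 6*v^2 + v + 2)
At (2, 2, 2): (42, 14, -116).

(42, 14, -116)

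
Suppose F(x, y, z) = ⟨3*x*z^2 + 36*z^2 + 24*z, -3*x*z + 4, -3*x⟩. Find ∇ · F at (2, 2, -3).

27

∂F₁/∂x = 3*z^2
∂F₂/∂y = 0
∂F₃/∂z = 0
∇·F = 3*z^2
At (2, 2, -3): 27.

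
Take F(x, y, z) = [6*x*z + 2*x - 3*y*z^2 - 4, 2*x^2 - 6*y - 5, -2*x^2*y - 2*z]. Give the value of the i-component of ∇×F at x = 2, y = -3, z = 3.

(∇×F)_1 = ∂F₃/∂y − ∂F₂/∂z
= -2*x^2 − (0)
= -2*x^2
At (2, -3, 3): -8.

-8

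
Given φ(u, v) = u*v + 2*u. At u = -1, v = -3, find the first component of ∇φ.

-1

(∇φ)_1 = ∂φ/∂u = v + 2
At (-1, -3): -1.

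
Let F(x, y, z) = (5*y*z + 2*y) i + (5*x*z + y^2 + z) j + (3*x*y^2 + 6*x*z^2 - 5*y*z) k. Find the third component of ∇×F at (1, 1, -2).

-2

(∇×F)_3 = ∂F₂/∂x − ∂F₁/∂y
= 5*z − (5*z + 2)
= -2
At (1, 1, -2): -2.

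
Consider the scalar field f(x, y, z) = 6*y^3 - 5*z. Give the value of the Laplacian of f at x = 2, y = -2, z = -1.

-72

∂²f/∂x² = 0
∂²f/∂y² = 36*y
∂²f/∂z² = 0
∇²f = 36*y
At (2, -2, -1): -72.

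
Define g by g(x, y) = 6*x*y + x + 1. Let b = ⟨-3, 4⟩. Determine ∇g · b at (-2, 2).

∂g/∂x = 6*y + 1
∂g/∂y = 6*x
∇g at (-2, 2) = (13, -12)
∇g · b = (13)(-3) + (-12)(4) = -87

-87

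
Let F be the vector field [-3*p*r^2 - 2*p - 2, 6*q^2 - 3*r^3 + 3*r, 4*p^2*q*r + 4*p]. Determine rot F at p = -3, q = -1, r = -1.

(-30, 2, 0)

(∇×F)₁ = ∂F₃/∂q − ∂F₂/∂r = 4*p^2*r + 9*r^2 - 3
(∇×F)₂ = ∂F₁/∂r − ∂F₃/∂p = -8*p*q*r - 6*p*r - 4
(∇×F)₃ = ∂F₂/∂p − ∂F₁/∂q = 0
∇×F = (4*p^2*r + 9*r^2 - 3, -8*p*q*r - 6*p*r - 4, 0)
At (-3, -1, -1): (-30, 2, 0).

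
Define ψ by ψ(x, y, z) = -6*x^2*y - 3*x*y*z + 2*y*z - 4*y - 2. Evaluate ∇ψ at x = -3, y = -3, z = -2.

∂ψ/∂x = -12*x*y - 3*y*z
∂ψ/∂y = -6*x^2 - 3*x*z + 2*z - 4
∂ψ/∂z = -3*x*y + 2*y
∇ψ = (-12*x*y - 3*y*z, -6*x^2 - 3*x*z + 2*z - 4, -3*x*y + 2*y)
At (-3, -3, -2): (-126, -80, -33).

(-126, -80, -33)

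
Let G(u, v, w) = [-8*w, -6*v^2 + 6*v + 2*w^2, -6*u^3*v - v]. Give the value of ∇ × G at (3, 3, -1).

(-159, 478, 0)

(∇×G)₁ = ∂G₃/∂v − ∂G₂/∂w = -6*u^3 - 4*w - 1
(∇×G)₂ = ∂G₁/∂w − ∂G₃/∂u = 18*u^2*v - 8
(∇×G)₃ = ∂G₂/∂u − ∂G₁/∂v = 0
∇×G = (-6*u^3 - 4*w - 1, 18*u^2*v - 8, 0)
At (3, 3, -1): (-159, 478, 0).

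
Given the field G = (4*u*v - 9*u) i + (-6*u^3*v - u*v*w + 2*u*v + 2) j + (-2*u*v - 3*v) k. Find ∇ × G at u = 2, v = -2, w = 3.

(∇×G)₁ = ∂G₃/∂v − ∂G₂/∂w = u*v - 2*u - 3
(∇×G)₂ = ∂G₁/∂w − ∂G₃/∂u = 2*v
(∇×G)₃ = ∂G₂/∂u − ∂G₁/∂v = -18*u^2*v - 4*u - v*w + 2*v
∇×G = (u*v - 2*u - 3, 2*v, -18*u^2*v - 4*u - v*w + 2*v)
At (2, -2, 3): (-11, -4, 138).

(-11, -4, 138)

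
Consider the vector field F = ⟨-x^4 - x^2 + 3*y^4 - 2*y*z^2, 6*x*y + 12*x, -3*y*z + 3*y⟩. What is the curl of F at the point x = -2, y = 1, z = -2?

(9, 8, 14)

(∇×F)₁ = ∂F₃/∂y − ∂F₂/∂z = -3*z + 3
(∇×F)₂ = ∂F₁/∂z − ∂F₃/∂x = -4*y*z
(∇×F)₃ = ∂F₂/∂x − ∂F₁/∂y = -12*y^3 + 6*y + 2*z^2 + 12
∇×F = (-3*z + 3, -4*y*z, -12*y^3 + 6*y + 2*z^2 + 12)
At (-2, 1, -2): (9, 8, 14).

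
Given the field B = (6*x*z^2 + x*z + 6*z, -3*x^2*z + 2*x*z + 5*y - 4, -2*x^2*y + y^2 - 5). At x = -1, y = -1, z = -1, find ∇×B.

(∇×B)₁ = ∂B₃/∂y − ∂B₂/∂z = x^2 - 2*x + 2*y
(∇×B)₂ = ∂B₁/∂z − ∂B₃/∂x = 4*x*y + 12*x*z + x + 6
(∇×B)₃ = ∂B₂/∂x − ∂B₁/∂y = -6*x*z + 2*z
∇×B = (x^2 - 2*x + 2*y, 4*x*y + 12*x*z + x + 6, -6*x*z + 2*z)
At (-1, -1, -1): (1, 21, -8).

(1, 21, -8)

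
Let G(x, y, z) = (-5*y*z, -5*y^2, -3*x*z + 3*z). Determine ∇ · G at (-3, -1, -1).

∂G₁/∂x = 0
∂G₂/∂y = -10*y
∂G₃/∂z = -3*x + 3
∇·G = -3*x - 10*y + 3
At (-3, -1, -1): 22.

22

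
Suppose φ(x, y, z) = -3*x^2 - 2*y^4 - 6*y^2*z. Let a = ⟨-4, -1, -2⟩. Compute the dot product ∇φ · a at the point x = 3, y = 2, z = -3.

112

∂φ/∂x = -6*x
∂φ/∂y = -8*y^3 - 12*y*z
∂φ/∂z = -6*y^2
∇φ at (3, 2, -3) = (-18, 8, -24)
∇φ · a = (-18)(-4) + (8)(-1) + (-24)(-2) = 112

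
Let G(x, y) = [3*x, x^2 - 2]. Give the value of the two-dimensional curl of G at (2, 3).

∂G₂/∂x = 2*x
∂G₁/∂y = 0
Scalar curl = 2*x
At (2, 3): 4.

4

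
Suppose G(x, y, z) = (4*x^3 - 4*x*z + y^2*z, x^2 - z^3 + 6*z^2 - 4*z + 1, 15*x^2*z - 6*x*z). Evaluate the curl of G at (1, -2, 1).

(∇×G)₁ = ∂G₃/∂y − ∂G₂/∂z = 3*z^2 - 12*z + 4
(∇×G)₂ = ∂G₁/∂z − ∂G₃/∂x = -30*x*z - 4*x + y^2 + 6*z
(∇×G)₃ = ∂G₂/∂x − ∂G₁/∂y = 2*x - 2*y*z
∇×G = (3*z^2 - 12*z + 4, -30*x*z - 4*x + y^2 + 6*z, 2*x - 2*y*z)
At (1, -2, 1): (-5, -24, 6).

(-5, -24, 6)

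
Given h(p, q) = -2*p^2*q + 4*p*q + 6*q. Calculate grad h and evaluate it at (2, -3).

∂h/∂p = -4*p*q + 4*q
∂h/∂q = -2*p^2 + 4*p + 6
∇h = (-4*p*q + 4*q, -2*p^2 + 4*p + 6)
At (2, -3): (12, 6).

(12, 6)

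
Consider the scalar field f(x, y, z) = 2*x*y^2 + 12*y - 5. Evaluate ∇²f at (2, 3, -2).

8

∂²f/∂x² = 0
∂²f/∂y² = 4*x
∂²f/∂z² = 0
∇²f = 4*x
At (2, 3, -2): 8.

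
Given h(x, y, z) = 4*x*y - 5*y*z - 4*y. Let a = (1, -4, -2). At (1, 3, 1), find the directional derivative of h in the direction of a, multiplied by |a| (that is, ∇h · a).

62

∂h/∂x = 4*y
∂h/∂y = 4*x - 5*z - 4
∂h/∂z = -5*y
∇h at (1, 3, 1) = (12, -5, -15)
∇h · a = (12)(1) + (-5)(-4) + (-15)(-2) = 62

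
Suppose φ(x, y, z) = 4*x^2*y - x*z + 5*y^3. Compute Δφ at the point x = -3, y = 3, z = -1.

114

∂²φ/∂x² = 8*y
∂²φ/∂y² = 30*y
∂²φ/∂z² = 0
∇²φ = 38*y
At (-3, 3, -1): 114.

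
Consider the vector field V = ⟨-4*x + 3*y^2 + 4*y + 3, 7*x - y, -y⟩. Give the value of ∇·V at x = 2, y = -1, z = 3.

∂V₁/∂x = -4
∂V₂/∂y = -1
∂V₃/∂z = 0
∇·V = -5
At (2, -1, 3): -5.

-5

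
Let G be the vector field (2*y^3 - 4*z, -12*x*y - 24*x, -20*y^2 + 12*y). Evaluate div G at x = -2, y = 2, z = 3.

∂G₁/∂x = 0
∂G₂/∂y = -12*x
∂G₃/∂z = 0
∇·G = -12*x
At (-2, 2, 3): 24.

24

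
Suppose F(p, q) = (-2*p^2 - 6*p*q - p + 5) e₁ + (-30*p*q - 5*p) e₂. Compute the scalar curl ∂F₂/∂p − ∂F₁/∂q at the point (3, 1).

∂F₂/∂p = -30*q - 5
∂F₁/∂q = -6*p
Scalar curl = 6*p - 30*q - 5
At (3, 1): -17.

-17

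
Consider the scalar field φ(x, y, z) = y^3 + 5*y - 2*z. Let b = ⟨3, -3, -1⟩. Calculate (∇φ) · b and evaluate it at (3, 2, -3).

∂φ/∂x = 0
∂φ/∂y = 3*y^2 + 5
∂φ/∂z = -2
∇φ at (3, 2, -3) = (0, 17, -2)
∇φ · b = (0)(3) + (17)(-3) + (-2)(-1) = -49

-49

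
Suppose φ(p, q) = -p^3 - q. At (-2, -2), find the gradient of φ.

(-12, -1)

∂φ/∂p = -3*p^2
∂φ/∂q = -1
∇φ = (-3*p^2, -1)
At (-2, -2): (-12, -1).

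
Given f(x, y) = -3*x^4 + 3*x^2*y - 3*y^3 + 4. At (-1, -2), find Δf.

∂²f/∂x² = 6*(-6*x^2 + y)
∂²f/∂y² = -18*y
∇²f = -36*x^2 - 12*y
At (-1, -2): -12.

-12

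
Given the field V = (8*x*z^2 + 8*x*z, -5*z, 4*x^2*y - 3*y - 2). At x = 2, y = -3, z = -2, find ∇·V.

∂V₁/∂x = 8*z^2 + 8*z
∂V₂/∂y = 0
∂V₃/∂z = 0
∇·V = 8*z^2 + 8*z
At (2, -3, -2): 16.

16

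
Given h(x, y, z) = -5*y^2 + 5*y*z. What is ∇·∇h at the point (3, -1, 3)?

-10

∂²h/∂x² = 0
∂²h/∂y² = -10
∂²h/∂z² = 0
∇²h = -10
At (3, -1, 3): -10.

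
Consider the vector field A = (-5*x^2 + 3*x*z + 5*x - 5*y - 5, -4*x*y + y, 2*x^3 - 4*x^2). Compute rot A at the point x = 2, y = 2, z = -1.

(0, -2, -3)

(∇×A)₁ = ∂A₃/∂y − ∂A₂/∂z = 0
(∇×A)₂ = ∂A₁/∂z − ∂A₃/∂x = -6*x^2 + 11*x
(∇×A)₃ = ∂A₂/∂x − ∂A₁/∂y = -4*y + 5
∇×A = (0, -6*x^2 + 11*x, -4*y + 5)
At (2, 2, -1): (0, -2, -3).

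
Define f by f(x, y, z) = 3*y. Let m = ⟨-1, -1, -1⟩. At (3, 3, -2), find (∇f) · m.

-3

∂f/∂x = 0
∂f/∂y = 3
∂f/∂z = 0
∇f at (3, 3, -2) = (0, 3, 0)
∇f · m = (0)(-1) + (3)(-1) + (0)(-1) = -3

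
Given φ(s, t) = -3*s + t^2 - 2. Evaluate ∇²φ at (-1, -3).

∂²φ/∂s² = 0
∂²φ/∂t² = 2
∇²φ = 2
At (-1, -3): 2.

2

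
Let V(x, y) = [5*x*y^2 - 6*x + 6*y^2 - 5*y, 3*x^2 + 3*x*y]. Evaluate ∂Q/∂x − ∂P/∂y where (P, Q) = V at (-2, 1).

4

∂V₂/∂x = 6*x + 3*y
∂V₁/∂y = 10*x*y + 12*y - 5
Scalar curl = -10*x*y + 6*x - 9*y + 5
At (-2, 1): 4.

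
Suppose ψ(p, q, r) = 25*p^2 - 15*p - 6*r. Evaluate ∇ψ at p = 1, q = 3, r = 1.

∂ψ/∂p = 50*p - 15
∂ψ/∂q = 0
∂ψ/∂r = -6
∇ψ = (50*p - 15, 0, -6)
At (1, 3, 1): (35, 0, -6).

(35, 0, -6)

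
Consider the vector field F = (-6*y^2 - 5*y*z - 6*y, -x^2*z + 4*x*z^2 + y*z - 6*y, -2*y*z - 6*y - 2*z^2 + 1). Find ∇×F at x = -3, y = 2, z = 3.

(∇×F)₁ = ∂F₃/∂y − ∂F₂/∂z = x^2 - 8*x*z - y - 2*z - 6
(∇×F)₂ = ∂F₁/∂z − ∂F₃/∂x = -5*y
(∇×F)₃ = ∂F₂/∂x − ∂F₁/∂y = -2*x*z + 12*y + 4*z^2 + 5*z + 6
∇×F = (x^2 - 8*x*z - y - 2*z - 6, -5*y, -2*x*z + 12*y + 4*z^2 + 5*z + 6)
At (-3, 2, 3): (67, -10, 99).

(67, -10, 99)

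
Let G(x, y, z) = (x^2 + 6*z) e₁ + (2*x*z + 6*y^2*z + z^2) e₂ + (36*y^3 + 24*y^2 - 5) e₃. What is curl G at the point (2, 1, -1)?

(∇×G)₁ = ∂G₃/∂y − ∂G₂/∂z = -2*x + 102*y^2 + 48*y - 2*z
(∇×G)₂ = ∂G₁/∂z − ∂G₃/∂x = 6
(∇×G)₃ = ∂G₂/∂x − ∂G₁/∂y = 2*z
∇×G = (-2*x + 102*y^2 + 48*y - 2*z, 6, 2*z)
At (2, 1, -1): (148, 6, -2).

(148, 6, -2)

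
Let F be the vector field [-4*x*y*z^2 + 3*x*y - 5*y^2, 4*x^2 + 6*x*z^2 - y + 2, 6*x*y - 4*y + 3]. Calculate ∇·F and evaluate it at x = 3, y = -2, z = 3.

65

∂F₁/∂x = -4*y*z^2 + 3*y
∂F₂/∂y = -1
∂F₃/∂z = 0
∇·F = -4*y*z^2 + 3*y - 1
At (3, -2, 3): 65.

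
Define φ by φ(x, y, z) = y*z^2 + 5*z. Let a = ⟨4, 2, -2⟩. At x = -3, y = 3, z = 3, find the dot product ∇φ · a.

-28

∂φ/∂x = 0
∂φ/∂y = z^2
∂φ/∂z = 2*y*z + 5
∇φ at (-3, 3, 3) = (0, 9, 23)
∇φ · a = (0)(4) + (9)(2) + (23)(-2) = -28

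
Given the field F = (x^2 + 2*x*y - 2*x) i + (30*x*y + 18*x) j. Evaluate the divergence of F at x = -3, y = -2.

∂F₁/∂x = 2*x + 2*y - 2
∂F₂/∂y = 30*x
∇·F = 32*x + 2*y - 2
At (-3, -2): -102.

-102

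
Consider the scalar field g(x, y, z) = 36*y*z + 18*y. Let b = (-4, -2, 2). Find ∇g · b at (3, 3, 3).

-36

∂g/∂x = 0
∂g/∂y = 36*z + 18
∂g/∂z = 36*y
∇g at (3, 3, 3) = (0, 126, 108)
∇g · b = (0)(-4) + (126)(-2) + (108)(2) = -36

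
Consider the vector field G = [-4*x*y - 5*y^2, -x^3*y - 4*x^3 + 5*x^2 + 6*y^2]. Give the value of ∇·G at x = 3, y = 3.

∂G₁/∂x = -4*y
∂G₂/∂y = -x^3 + 12*y
∇·G = -x^3 + 8*y
At (3, 3): -3.

-3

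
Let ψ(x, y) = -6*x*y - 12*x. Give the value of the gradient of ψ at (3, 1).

∂ψ/∂x = -6*y - 12
∂ψ/∂y = -6*x
∇ψ = (-6*y - 12, -6*x)
At (3, 1): (-18, -18).

(-18, -18)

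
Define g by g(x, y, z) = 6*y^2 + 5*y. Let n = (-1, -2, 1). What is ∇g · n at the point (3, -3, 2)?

62

∂g/∂x = 0
∂g/∂y = 12*y + 5
∂g/∂z = 0
∇g at (3, -3, 2) = (0, -31, 0)
∇g · n = (0)(-1) + (-31)(-2) + (0)(1) = 62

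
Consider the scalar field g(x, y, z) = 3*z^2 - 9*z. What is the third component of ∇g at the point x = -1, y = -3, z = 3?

(∇g)_3 = ∂g/∂z = 6*z - 9
At (-1, -3, 3): 9.

9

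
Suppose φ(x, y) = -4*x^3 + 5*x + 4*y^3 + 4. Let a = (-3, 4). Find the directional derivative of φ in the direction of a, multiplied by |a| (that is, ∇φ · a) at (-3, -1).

357

∂φ/∂x = -12*x^2 + 5
∂φ/∂y = 12*y^2
∇φ at (-3, -1) = (-103, 12)
∇φ · a = (-103)(-3) + (12)(4) = 357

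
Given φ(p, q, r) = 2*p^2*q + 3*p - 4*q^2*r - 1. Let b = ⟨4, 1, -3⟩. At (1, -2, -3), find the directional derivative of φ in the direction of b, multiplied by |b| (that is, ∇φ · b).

∂φ/∂p = 4*p*q + 3
∂φ/∂q = 2*p^2 - 8*q*r
∂φ/∂r = -4*q^2
∇φ at (1, -2, -3) = (-5, -46, -16)
∇φ · b = (-5)(4) + (-46)(1) + (-16)(-3) = -18

-18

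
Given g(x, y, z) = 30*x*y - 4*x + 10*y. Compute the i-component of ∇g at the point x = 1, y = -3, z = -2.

(∇g)_1 = ∂g/∂x = 30*y - 4
At (1, -3, -2): -94.

-94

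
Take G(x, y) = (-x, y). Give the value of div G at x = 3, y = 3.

∂G₁/∂x = -1
∂G₂/∂y = 1
∇·G = 0
At (3, 3): 0.

0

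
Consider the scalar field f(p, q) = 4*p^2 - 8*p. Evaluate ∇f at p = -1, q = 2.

∂f/∂p = 8*p - 8
∂f/∂q = 0
∇f = (8*p - 8, 0)
At (-1, 2): (-16, 0).

(-16, 0)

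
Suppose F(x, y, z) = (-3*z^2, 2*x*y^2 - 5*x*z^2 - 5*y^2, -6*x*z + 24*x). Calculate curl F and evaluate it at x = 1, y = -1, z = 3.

(30, -24, -43)

(∇×F)₁ = ∂F₃/∂y − ∂F₂/∂z = 10*x*z
(∇×F)₂ = ∂F₁/∂z − ∂F₃/∂x = -24
(∇×F)₃ = ∂F₂/∂x − ∂F₁/∂y = 2*y^2 - 5*z^2
∇×F = (10*x*z, -24, 2*y^2 - 5*z^2)
At (1, -1, 3): (30, -24, -43).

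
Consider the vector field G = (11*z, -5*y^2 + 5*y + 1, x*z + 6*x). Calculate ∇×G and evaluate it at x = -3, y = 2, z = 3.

(∇×G)₁ = ∂G₃/∂y − ∂G₂/∂z = 0
(∇×G)₂ = ∂G₁/∂z − ∂G₃/∂x = -z + 5
(∇×G)₃ = ∂G₂/∂x − ∂G₁/∂y = 0
∇×G = (0, -z + 5, 0)
At (-3, 2, 3): (0, 2, 0).

(0, 2, 0)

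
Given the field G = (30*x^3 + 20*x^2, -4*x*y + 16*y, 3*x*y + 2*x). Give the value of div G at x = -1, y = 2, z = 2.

70

∂G₁/∂x = 90*x^2 + 40*x
∂G₂/∂y = -4*x + 16
∂G₃/∂z = 0
∇·G = 90*x^2 + 36*x + 16
At (-1, 2, 2): 70.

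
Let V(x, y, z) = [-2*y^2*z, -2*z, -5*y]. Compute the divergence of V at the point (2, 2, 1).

∂V₁/∂x = 0
∂V₂/∂y = 0
∂V₃/∂z = 0
∇·V = 0
At (2, 2, 1): 0.

0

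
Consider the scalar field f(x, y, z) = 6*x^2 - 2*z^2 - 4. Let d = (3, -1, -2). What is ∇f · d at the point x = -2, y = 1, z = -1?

∂f/∂x = 12*x
∂f/∂y = 0
∂f/∂z = -4*z
∇f at (-2, 1, -1) = (-24, 0, 4)
∇f · d = (-24)(3) + (0)(-1) + (4)(-2) = -80

-80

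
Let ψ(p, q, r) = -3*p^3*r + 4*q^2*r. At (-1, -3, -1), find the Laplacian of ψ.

∂²ψ/∂p² = -18*p*r
∂²ψ/∂q² = 8*r
∂²ψ/∂r² = 0
∇²ψ = -18*p*r + 8*r
At (-1, -3, -1): -26.

-26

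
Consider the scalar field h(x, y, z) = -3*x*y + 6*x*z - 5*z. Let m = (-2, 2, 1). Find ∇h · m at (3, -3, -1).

-11

∂h/∂x = -3*y + 6*z
∂h/∂y = -3*x
∂h/∂z = 6*x - 5
∇h at (3, -3, -1) = (3, -9, 13)
∇h · m = (3)(-2) + (-9)(2) + (13)(1) = -11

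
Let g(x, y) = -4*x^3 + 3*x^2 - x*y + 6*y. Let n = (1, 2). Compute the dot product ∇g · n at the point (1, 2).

2

∂g/∂x = -12*x^2 + 6*x - y
∂g/∂y = -x + 6
∇g at (1, 2) = (-8, 5)
∇g · n = (-8)(1) + (5)(2) = 2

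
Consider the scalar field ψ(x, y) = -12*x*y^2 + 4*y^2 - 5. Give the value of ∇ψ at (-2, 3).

(-108, 168)

∂ψ/∂x = -12*y^2
∂ψ/∂y = -24*x*y + 8*y
∇ψ = (-12*y^2, -24*x*y + 8*y)
At (-2, 3): (-108, 168).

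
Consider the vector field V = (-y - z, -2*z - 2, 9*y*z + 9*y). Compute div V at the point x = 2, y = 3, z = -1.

27

∂V₁/∂x = 0
∂V₂/∂y = 0
∂V₃/∂z = 9*y
∇·V = 9*y
At (2, 3, -1): 27.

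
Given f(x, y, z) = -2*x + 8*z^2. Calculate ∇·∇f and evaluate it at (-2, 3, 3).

16

∂²f/∂x² = 0
∂²f/∂y² = 0
∂²f/∂z² = 16
∇²f = 16
At (-2, 3, 3): 16.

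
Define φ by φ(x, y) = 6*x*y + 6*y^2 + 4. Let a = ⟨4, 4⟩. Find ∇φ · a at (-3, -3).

-288

∂φ/∂x = 6*y
∂φ/∂y = 6*x + 12*y
∇φ at (-3, -3) = (-18, -54)
∇φ · a = (-18)(4) + (-54)(4) = -288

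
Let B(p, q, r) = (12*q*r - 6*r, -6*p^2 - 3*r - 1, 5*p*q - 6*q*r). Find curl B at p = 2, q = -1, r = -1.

(∇×B)₁ = ∂B₃/∂q − ∂B₂/∂r = 5*p - 6*r + 3
(∇×B)₂ = ∂B₁/∂r − ∂B₃/∂p = 7*q - 6
(∇×B)₃ = ∂B₂/∂p − ∂B₁/∂q = -12*p - 12*r
∇×B = (5*p - 6*r + 3, 7*q - 6, -12*p - 12*r)
At (2, -1, -1): (19, -13, -12).

(19, -13, -12)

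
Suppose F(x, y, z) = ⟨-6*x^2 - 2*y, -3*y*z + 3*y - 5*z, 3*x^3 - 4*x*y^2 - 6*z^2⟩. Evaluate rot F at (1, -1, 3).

(∇×F)₁ = ∂F₃/∂y − ∂F₂/∂z = -8*x*y + 3*y + 5
(∇×F)₂ = ∂F₁/∂z − ∂F₃/∂x = -9*x^2 + 4*y^2
(∇×F)₃ = ∂F₂/∂x − ∂F₁/∂y = 2
∇×F = (-8*x*y + 3*y + 5, -9*x^2 + 4*y^2, 2)
At (1, -1, 3): (10, -5, 2).

(10, -5, 2)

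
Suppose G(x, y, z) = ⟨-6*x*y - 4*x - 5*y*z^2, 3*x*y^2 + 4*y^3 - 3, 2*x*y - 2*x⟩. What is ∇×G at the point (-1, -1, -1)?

(-2, -6, 2)

(∇×G)₁ = ∂G₃/∂y − ∂G₂/∂z = 2*x
(∇×G)₂ = ∂G₁/∂z − ∂G₃/∂x = -10*y*z - 2*y + 2
(∇×G)₃ = ∂G₂/∂x − ∂G₁/∂y = 6*x + 3*y^2 + 5*z^2
∇×G = (2*x, -10*y*z - 2*y + 2, 6*x + 3*y^2 + 5*z^2)
At (-1, -1, -1): (-2, -6, 2).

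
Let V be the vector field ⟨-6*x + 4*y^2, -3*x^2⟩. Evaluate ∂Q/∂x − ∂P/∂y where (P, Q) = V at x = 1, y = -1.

∂V₂/∂x = -6*x
∂V₁/∂y = 8*y
Scalar curl = -6*x - 8*y
At (1, -1): 2.

2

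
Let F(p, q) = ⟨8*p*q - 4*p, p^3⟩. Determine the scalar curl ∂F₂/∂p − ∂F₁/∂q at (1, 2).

∂F₂/∂p = 3*p^2
∂F₁/∂q = 8*p
Scalar curl = 3*p^2 - 8*p
At (1, 2): -5.

-5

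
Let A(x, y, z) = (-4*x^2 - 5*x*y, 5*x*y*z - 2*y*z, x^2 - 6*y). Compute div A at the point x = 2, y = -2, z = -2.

∂A₁/∂x = -8*x - 5*y
∂A₂/∂y = 5*x*z - 2*z
∂A₃/∂z = 0
∇·A = 5*x*z - 8*x - 5*y - 2*z
At (2, -2, -2): -22.

-22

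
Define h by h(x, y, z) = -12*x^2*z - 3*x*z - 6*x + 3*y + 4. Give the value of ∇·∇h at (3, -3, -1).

∂²h/∂x² = -24*z
∂²h/∂y² = 0
∂²h/∂z² = 0
∇²h = -24*z
At (3, -3, -1): 24.

24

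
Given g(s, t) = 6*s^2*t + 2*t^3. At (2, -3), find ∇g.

(-72, 78)

∂g/∂s = 12*s*t
∂g/∂t = 6*s^2 + 6*t^2
∇g = (12*s*t, 6*s^2 + 6*t^2)
At (2, -3): (-72, 78).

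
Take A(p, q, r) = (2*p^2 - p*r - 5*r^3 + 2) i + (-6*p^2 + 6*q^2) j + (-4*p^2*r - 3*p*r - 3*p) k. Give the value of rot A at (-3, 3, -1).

(∇×A)₁ = ∂A₃/∂q − ∂A₂/∂r = 0
(∇×A)₂ = ∂A₁/∂r − ∂A₃/∂p = 8*p*r - p - 15*r^2 + 3*r + 3
(∇×A)₃ = ∂A₂/∂p − ∂A₁/∂q = -12*p
∇×A = (0, 8*p*r - p - 15*r^2 + 3*r + 3, -12*p)
At (-3, 3, -1): (0, 12, 36).

(0, 12, 36)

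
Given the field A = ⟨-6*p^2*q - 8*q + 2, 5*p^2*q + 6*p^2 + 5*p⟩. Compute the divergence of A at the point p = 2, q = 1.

-4

∂A₁/∂p = -12*p*q
∂A₂/∂q = 5*p^2
∇·A = 5*p^2 - 12*p*q
At (2, 1): -4.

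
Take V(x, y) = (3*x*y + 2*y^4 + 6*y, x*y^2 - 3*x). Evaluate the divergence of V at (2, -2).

-14

∂V₁/∂x = 3*y
∂V₂/∂y = 2*x*y
∇·V = 2*x*y + 3*y
At (2, -2): -14.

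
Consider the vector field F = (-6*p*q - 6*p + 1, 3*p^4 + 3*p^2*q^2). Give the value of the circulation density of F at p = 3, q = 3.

504

∂F₂/∂p = 12*p^3 + 6*p*q^2
∂F₁/∂q = -6*p
Scalar curl = 12*p^3 + 6*p*q^2 + 6*p
At (3, 3): 504.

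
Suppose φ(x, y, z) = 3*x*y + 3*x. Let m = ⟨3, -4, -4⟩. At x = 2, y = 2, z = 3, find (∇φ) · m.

∂φ/∂x = 3*y + 3
∂φ/∂y = 3*x
∂φ/∂z = 0
∇φ at (2, 2, 3) = (9, 6, 0)
∇φ · m = (9)(3) + (6)(-4) + (0)(-4) = 3

3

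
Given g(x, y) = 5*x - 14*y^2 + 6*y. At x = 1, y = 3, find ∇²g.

-28

∂²g/∂x² = 0
∂²g/∂y² = -28
∇²g = -28
At (1, 3): -28.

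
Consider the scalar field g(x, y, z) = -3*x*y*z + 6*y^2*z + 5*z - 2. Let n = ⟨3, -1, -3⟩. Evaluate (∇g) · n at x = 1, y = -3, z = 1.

-138

∂g/∂x = -3*y*z
∂g/∂y = -3*x*z + 12*y*z
∂g/∂z = -3*x*y + 6*y^2 + 5
∇g at (1, -3, 1) = (9, -39, 68)
∇g · n = (9)(3) + (-39)(-1) + (68)(-3) = -138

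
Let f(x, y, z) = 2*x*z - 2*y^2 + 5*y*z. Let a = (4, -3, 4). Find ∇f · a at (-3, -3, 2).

-134

∂f/∂x = 2*z
∂f/∂y = -4*y + 5*z
∂f/∂z = 2*x + 5*y
∇f at (-3, -3, 2) = (4, 22, -21)
∇f · a = (4)(4) + (22)(-3) + (-21)(4) = -134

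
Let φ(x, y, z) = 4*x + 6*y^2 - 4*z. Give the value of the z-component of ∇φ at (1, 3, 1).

(∇φ)_3 = ∂φ/∂z = -4
At (1, 3, 1): -4.

-4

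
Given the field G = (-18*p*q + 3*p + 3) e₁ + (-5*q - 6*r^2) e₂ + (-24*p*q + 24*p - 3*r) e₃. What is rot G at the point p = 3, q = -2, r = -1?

(∇×G)₁ = ∂G₃/∂q − ∂G₂/∂r = -24*p + 12*r
(∇×G)₂ = ∂G₁/∂r − ∂G₃/∂p = 24*q - 24
(∇×G)₃ = ∂G₂/∂p − ∂G₁/∂q = 18*p
∇×G = (-24*p + 12*r, 24*q - 24, 18*p)
At (3, -2, -1): (-84, -72, 54).

(-84, -72, 54)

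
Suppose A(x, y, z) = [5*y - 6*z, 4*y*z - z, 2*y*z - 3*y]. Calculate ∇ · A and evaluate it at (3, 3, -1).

2

∂A₁/∂x = 0
∂A₂/∂y = 4*z
∂A₃/∂z = 2*y
∇·A = 2*y + 4*z
At (3, 3, -1): 2.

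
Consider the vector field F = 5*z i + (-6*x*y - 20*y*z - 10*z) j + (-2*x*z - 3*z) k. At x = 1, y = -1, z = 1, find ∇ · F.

-31

∂F₁/∂x = 0
∂F₂/∂y = -6*x - 20*z
∂F₃/∂z = -2*x - 3
∇·F = -8*x - 20*z - 3
At (1, -1, 1): -31.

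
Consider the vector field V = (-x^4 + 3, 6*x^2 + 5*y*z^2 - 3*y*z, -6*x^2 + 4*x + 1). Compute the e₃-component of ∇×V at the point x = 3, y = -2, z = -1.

(∇×V)_3 = ∂V₂/∂x − ∂V₁/∂y
= 12*x − (0)
= 12*x
At (3, -2, -1): 36.

36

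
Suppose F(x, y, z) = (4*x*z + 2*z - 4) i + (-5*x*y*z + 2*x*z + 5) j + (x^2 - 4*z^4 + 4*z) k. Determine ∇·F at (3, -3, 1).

∂F₁/∂x = 4*z
∂F₂/∂y = -5*x*z
∂F₃/∂z = -16*z^3 + 4
∇·F = -5*x*z - 16*z^3 + 4*z + 4
At (3, -3, 1): -23.

-23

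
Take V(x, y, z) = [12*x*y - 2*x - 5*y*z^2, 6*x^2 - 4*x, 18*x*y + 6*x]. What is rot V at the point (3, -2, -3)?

(54, -30, 41)

(∇×V)₁ = ∂V₃/∂y − ∂V₂/∂z = 18*x
(∇×V)₂ = ∂V₁/∂z − ∂V₃/∂x = -10*y*z - 18*y - 6
(∇×V)₃ = ∂V₂/∂x − ∂V₁/∂y = 5*z^2 - 4
∇×V = (18*x, -10*y*z - 18*y - 6, 5*z^2 - 4)
At (3, -2, -3): (54, -30, 41).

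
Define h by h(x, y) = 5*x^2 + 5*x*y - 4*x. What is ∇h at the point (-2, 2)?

(-14, -10)

∂h/∂x = 10*x + 5*y - 4
∂h/∂y = 5*x
∇h = (10*x + 5*y - 4, 5*x)
At (-2, 2): (-14, -10).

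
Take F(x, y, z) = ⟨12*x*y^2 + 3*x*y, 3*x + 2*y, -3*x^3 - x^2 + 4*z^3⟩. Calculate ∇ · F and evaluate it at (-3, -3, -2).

∂F₁/∂x = 12*y^2 + 3*y
∂F₂/∂y = 2
∂F₃/∂z = 12*z^2
∇·F = 12*y^2 + 3*y + 12*z^2 + 2
At (-3, -3, -2): 149.

149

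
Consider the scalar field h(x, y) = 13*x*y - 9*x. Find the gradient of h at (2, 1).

∂h/∂x = 13*y - 9
∂h/∂y = 13*x
∇h = (13*y - 9, 13*x)
At (2, 1): (4, 26).

(4, 26)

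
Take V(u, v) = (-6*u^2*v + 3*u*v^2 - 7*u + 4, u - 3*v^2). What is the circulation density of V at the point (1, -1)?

∂V₂/∂u = 1
∂V₁/∂v = -6*u^2 + 6*u*v
Scalar curl = 6*u^2 - 6*u*v + 1
At (1, -1): 13.

13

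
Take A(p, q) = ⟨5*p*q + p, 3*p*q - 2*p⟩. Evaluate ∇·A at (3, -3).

-5

∂A₁/∂p = 5*q + 1
∂A₂/∂q = 3*p
∇·A = 3*p + 5*q + 1
At (3, -3): -5.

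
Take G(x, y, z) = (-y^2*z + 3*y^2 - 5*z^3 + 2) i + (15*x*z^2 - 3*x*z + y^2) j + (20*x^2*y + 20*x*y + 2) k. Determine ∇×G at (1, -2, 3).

(-47, -19, 126)

(∇×G)₁ = ∂G₃/∂y − ∂G₂/∂z = 20*x^2 - 30*x*z + 23*x
(∇×G)₂ = ∂G₁/∂z − ∂G₃/∂x = -40*x*y - y^2 - 20*y - 15*z^2
(∇×G)₃ = ∂G₂/∂x − ∂G₁/∂y = 2*y*z - 6*y + 15*z^2 - 3*z
∇×G = (20*x^2 - 30*x*z + 23*x, -40*x*y - y^2 - 20*y - 15*z^2, 2*y*z - 6*y + 15*z^2 - 3*z)
At (1, -2, 3): (-47, -19, 126).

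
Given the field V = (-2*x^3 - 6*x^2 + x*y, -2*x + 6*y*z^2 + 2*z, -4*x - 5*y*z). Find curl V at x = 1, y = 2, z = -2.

(56, 4, -3)

(∇×V)₁ = ∂V₃/∂y − ∂V₂/∂z = -12*y*z - 5*z - 2
(∇×V)₂ = ∂V₁/∂z − ∂V₃/∂x = 4
(∇×V)₃ = ∂V₂/∂x − ∂V₁/∂y = -x - 2
∇×V = (-12*y*z - 5*z - 2, 4, -x - 2)
At (1, 2, -2): (56, 4, -3).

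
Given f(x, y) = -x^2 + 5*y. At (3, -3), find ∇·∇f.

-2

∂²f/∂x² = -2
∂²f/∂y² = 0
∇²f = -2
At (3, -3): -2.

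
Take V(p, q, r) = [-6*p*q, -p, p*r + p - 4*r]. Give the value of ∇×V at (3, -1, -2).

(∇×V)₁ = ∂V₃/∂q − ∂V₂/∂r = 0
(∇×V)₂ = ∂V₁/∂r − ∂V₃/∂p = -r - 1
(∇×V)₃ = ∂V₂/∂p − ∂V₁/∂q = 6*p - 1
∇×V = (0, -r - 1, 6*p - 1)
At (3, -1, -2): (0, 1, 17).

(0, 1, 17)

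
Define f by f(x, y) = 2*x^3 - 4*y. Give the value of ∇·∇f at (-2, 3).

-24

∂²f/∂x² = 12*x
∂²f/∂y² = 0
∇²f = 12*x
At (-2, 3): -24.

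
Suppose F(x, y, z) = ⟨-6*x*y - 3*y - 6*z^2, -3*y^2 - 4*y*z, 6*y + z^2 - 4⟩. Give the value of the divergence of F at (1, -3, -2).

∂F₁/∂x = -6*y
∂F₂/∂y = -6*y - 4*z
∂F₃/∂z = 2*z
∇·F = -12*y - 2*z
At (1, -3, -2): 40.

40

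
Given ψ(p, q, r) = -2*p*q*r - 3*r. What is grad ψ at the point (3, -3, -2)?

∂ψ/∂p = -2*q*r
∂ψ/∂q = -2*p*r
∂ψ/∂r = -2*p*q - 3
∇ψ = (-2*q*r, -2*p*r, -2*p*q - 3)
At (3, -3, -2): (-12, 12, 15).

(-12, 12, 15)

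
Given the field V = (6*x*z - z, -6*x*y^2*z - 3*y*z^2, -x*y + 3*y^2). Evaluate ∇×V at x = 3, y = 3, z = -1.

(∇×V)₁ = ∂V₃/∂y − ∂V₂/∂z = 6*x*y^2 - x + 6*y*z + 6*y
(∇×V)₂ = ∂V₁/∂z − ∂V₃/∂x = 6*x + y - 1
(∇×V)₃ = ∂V₂/∂x − ∂V₁/∂y = -6*y^2*z
∇×V = (6*x*y^2 - x + 6*y*z + 6*y, 6*x + y - 1, -6*y^2*z)
At (3, 3, -1): (159, 20, 54).

(159, 20, 54)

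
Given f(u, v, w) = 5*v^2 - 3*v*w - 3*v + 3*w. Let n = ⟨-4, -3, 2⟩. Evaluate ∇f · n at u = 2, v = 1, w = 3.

6

∂f/∂u = 0
∂f/∂v = 10*v - 3*w - 3
∂f/∂w = -3*v + 3
∇f at (2, 1, 3) = (0, -2, 0)
∇f · n = (0)(-4) + (-2)(-3) + (0)(2) = 6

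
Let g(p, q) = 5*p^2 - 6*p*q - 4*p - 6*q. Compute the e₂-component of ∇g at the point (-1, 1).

0

(∇g)_2 = ∂g/∂q = -6*p - 6
At (-1, 1): 0.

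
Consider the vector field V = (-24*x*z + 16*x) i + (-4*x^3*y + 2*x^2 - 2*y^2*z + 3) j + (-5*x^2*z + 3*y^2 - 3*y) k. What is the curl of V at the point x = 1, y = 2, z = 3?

(17, 6, -20)

(∇×V)₁ = ∂V₃/∂y − ∂V₂/∂z = 2*y^2 + 6*y - 3
(∇×V)₂ = ∂V₁/∂z − ∂V₃/∂x = 10*x*z - 24*x
(∇×V)₃ = ∂V₂/∂x − ∂V₁/∂y = -12*x^2*y + 4*x
∇×V = (2*y^2 + 6*y - 3, 10*x*z - 24*x, -12*x^2*y + 4*x)
At (1, 2, 3): (17, 6, -20).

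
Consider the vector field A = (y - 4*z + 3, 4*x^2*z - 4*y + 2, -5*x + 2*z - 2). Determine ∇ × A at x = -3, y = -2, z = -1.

(∇×A)₁ = ∂A₃/∂y − ∂A₂/∂z = -4*x^2
(∇×A)₂ = ∂A₁/∂z − ∂A₃/∂x = 1
(∇×A)₃ = ∂A₂/∂x − ∂A₁/∂y = 8*x*z - 1
∇×A = (-4*x^2, 1, 8*x*z - 1)
At (-3, -2, -1): (-36, 1, 23).

(-36, 1, 23)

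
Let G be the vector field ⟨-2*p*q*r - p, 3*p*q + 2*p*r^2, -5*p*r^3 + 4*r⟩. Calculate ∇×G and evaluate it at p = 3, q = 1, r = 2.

(-24, 34, 23)

(∇×G)₁ = ∂G₃/∂q − ∂G₂/∂r = -4*p*r
(∇×G)₂ = ∂G₁/∂r − ∂G₃/∂p = -2*p*q + 5*r^3
(∇×G)₃ = ∂G₂/∂p − ∂G₁/∂q = 2*p*r + 3*q + 2*r^2
∇×G = (-4*p*r, -2*p*q + 5*r^3, 2*p*r + 3*q + 2*r^2)
At (3, 1, 2): (-24, 34, 23).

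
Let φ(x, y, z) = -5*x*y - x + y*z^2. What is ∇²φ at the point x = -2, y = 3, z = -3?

6

∂²φ/∂x² = 0
∂²φ/∂y² = 0
∂²φ/∂z² = 2*y
∇²φ = 2*y
At (-2, 3, -3): 6.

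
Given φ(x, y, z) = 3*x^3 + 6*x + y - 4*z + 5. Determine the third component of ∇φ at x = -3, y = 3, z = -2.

-4

(∇φ)_3 = ∂φ/∂z = -4
At (-3, 3, -2): -4.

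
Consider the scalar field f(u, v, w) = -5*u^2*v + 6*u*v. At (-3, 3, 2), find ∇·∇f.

∂²f/∂u² = -10*v
∂²f/∂v² = 0
∂²f/∂w² = 0
∇²f = -10*v
At (-3, 3, 2): -30.

-30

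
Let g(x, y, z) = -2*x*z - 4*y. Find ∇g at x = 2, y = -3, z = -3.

(6, -4, -4)

∂g/∂x = -2*z
∂g/∂y = -4
∂g/∂z = -2*x
∇g = (-2*z, -4, -2*x)
At (2, -3, -3): (6, -4, -4).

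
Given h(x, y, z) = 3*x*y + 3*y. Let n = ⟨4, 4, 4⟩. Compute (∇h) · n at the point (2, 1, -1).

48

∂h/∂x = 3*y
∂h/∂y = 3*x + 3
∂h/∂z = 0
∇h at (2, 1, -1) = (3, 9, 0)
∇h · n = (3)(4) + (9)(4) + (0)(4) = 48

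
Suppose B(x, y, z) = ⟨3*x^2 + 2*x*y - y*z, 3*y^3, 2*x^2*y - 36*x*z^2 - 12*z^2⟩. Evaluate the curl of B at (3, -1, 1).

(18, 49, -5)

(∇×B)₁ = ∂B₃/∂y − ∂B₂/∂z = 2*x^2
(∇×B)₂ = ∂B₁/∂z − ∂B₃/∂x = -4*x*y - y + 36*z^2
(∇×B)₃ = ∂B₂/∂x − ∂B₁/∂y = -2*x + z
∇×B = (2*x^2, -4*x*y - y + 36*z^2, -2*x + z)
At (3, -1, 1): (18, 49, -5).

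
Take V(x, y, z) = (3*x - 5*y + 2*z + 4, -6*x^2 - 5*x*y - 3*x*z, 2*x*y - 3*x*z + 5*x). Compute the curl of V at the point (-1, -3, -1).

(∇×V)₁ = ∂V₃/∂y − ∂V₂/∂z = 5*x
(∇×V)₂ = ∂V₁/∂z − ∂V₃/∂x = -2*y + 3*z - 3
(∇×V)₃ = ∂V₂/∂x − ∂V₁/∂y = -12*x - 5*y - 3*z + 5
∇×V = (5*x, -2*y + 3*z - 3, -12*x - 5*y - 3*z + 5)
At (-1, -3, -1): (-5, 0, 35).

(-5, 0, 35)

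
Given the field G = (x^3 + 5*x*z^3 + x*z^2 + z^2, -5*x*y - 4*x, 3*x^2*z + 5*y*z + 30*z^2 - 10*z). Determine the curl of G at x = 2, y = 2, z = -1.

(∇×G)₁ = ∂G₃/∂y − ∂G₂/∂z = 5*z
(∇×G)₂ = ∂G₁/∂z − ∂G₃/∂x = 15*x*z^2 - 4*x*z + 2*z
(∇×G)₃ = ∂G₂/∂x − ∂G₁/∂y = -5*y - 4
∇×G = (5*z, 15*x*z^2 - 4*x*z + 2*z, -5*y - 4)
At (2, 2, -1): (-5, 36, -14).

(-5, 36, -14)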